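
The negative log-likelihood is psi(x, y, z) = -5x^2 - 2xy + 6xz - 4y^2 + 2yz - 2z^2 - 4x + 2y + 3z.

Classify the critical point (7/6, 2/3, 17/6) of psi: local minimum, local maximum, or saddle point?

The Hessian is constant: H = [[-10, -2, 6], [-2, -8, 2], [6, 2, -4]].
Leading principal minors: Δ₁ = -10, Δ₂ = 76, Δ₃ = -24.
The minors alternate sign starting negative (−, +, −), so H is negative definite: a local maximum.

local maximum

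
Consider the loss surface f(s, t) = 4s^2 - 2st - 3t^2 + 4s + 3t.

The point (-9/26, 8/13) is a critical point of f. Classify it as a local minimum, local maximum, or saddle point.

The Hessian of f is constant: H = [[8, -2], [-2, -6]].
det(H) = 8·(-6) − (-2)² = -52.
Since det(H) < 0, H is indefinite and the critical point is a saddle point.

saddle point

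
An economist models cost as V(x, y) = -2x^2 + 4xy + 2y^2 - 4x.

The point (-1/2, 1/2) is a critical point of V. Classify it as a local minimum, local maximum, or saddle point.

The Hessian of V is constant: H = [[-4, 4], [4, 4]].
det(H) = (-4)·4 − 4² = -32.
Since det(H) < 0, H is indefinite and the critical point is a saddle point.

saddle point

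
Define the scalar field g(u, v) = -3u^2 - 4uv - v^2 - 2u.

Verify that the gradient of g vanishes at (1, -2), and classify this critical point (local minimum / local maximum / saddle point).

∇g = (-6u - 4v - 2, -4u - 2v); substituting (1, -2) gives ∇g = (0, 0), so (1, -2) is indeed a critical point.
The Hessian of g is constant: H = [[-6, -4], [-4, -2]].
det(H) = (-6)·(-2) − (-4)² = -4.
Since det(H) < 0, H is indefinite and the critical point is a saddle point.

saddle point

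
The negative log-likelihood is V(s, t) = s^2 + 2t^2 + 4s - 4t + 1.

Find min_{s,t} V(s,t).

-5

V(s,t) separates as P(s) + Q(t) + 1, so its minimum is min P + min Q + 1.
P'(s) = 2s + 4 vanishes at s ∈ {-2}; Q'(t) = 4(t - 1) vanishes at t ∈ {1}.
Local minima of P (where P''>0): P(-2)=-4. Local minima of Q: Q(1)=-2.
So the global minimum of V is P(-2) + Q(1) + 1 = -4 − 2 + 1 = -5, attained at (-2, 1).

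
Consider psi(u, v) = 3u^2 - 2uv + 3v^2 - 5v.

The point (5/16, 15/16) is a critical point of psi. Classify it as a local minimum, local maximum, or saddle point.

The Hessian of psi is constant: H = [[6, -2], [-2, 6]].
det(H) = 6·6 − (-2)² = 32.
det(H) > 0 and tr(H) = 12 > 0, so H is positive definite and the point is a local minimum.

local minimum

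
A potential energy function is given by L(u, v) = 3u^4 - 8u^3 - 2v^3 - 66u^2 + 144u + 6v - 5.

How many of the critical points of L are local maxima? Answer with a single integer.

L separates as a function of u plus a function of v, so ∇L=0 decouples.
∂L/∂u = 12(u - 4)(u - 1)(u + 3) = 0 at u ∈ {-3, 1, 4}; ∂L/∂v = -6(v - 1)(v + 1) = 0 at v ∈ {-1, 1}.
The Hessian is diagonal: diag(L_uu, L_vv). Second derivatives: L_uu(-3)=336, L_uu(1)=-144, L_uu(4)=252; L_vv(-1)=12, L_vv(1)=-12.
Local maxima occur where both diagonal entries negative: (1, 1). Count: 1.

1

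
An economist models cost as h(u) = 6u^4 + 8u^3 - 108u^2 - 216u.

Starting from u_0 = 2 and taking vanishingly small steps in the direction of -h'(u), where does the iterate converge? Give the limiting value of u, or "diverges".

h'(u) = 24(u - 3)(u + 1)(u + 3), so h'(2) = -360.
Gradient descent moves in the -h' direction, i.e. u is increasing.
The nearest critical point in that direction is u = 3, where h'' = 576 > 0 (a local minimum). The iterate converges there.

3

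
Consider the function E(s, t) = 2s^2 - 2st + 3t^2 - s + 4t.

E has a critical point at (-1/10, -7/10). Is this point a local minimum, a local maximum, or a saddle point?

The Hessian of E is constant: H = [[4, -2], [-2, 6]].
det(H) = 4·6 − (-2)² = 20.
det(H) > 0 and tr(H) = 10 > 0, so H is positive definite and the point is a local minimum.

local minimum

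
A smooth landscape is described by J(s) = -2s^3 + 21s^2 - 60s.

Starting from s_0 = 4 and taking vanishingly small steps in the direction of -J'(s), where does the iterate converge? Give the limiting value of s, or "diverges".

J'(s) = -6(s - 5)(s - 2), so J'(4) = 12.
Gradient descent moves in the -J' direction, i.e. s is decreasing.
The nearest critical point in that direction is s = 2, where J'' = 18 > 0 (a local minimum). The iterate converges there.

2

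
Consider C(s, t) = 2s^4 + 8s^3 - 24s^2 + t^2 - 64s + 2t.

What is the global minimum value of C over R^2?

C(s,t) separates as P(s) + Q(t), so its minimum is min P + min Q.
P'(s) = 8(s - 2)(s + 1)(s + 4) vanishes at s ∈ {-4, -1, 2}; Q'(t) = 2(t + 1) vanishes at t ∈ {-1}.
Local minima of P (where P''>0): P(-4)=-128, P(2)=-128. Local minima of Q: Q(-1)=-1.
So the global minimum of C is P(-4) + Q(-1) = -128 − 1 = -129, attained at (-4, -1).

-129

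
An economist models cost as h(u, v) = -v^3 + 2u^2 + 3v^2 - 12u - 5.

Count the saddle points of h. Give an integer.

h separates as a function of u plus a function of v, so ∇h=0 decouples.
∂h/∂u = 4(u - 3) = 0 at u ∈ {3}; ∂h/∂v = -3v(v - 2) = 0 at v ∈ {0, 2}.
The Hessian is diagonal: diag(h_uu, h_vv). Second derivatives: h_uu(3)=4; h_vv(0)=6, h_vv(2)=-6.
Saddle points occur where the two diagonal entries have opposite signs: (3, 2). Count: 1.

1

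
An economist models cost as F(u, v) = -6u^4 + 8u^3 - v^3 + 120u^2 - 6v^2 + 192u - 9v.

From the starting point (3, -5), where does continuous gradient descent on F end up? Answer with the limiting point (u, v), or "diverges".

(-1, -3)

F is separable, so gradient descent decouples: u follows -∂F/∂u, v follows -∂F/∂v.
∂F/∂u = -24(u - 4)(u + 1)(u + 2); at u=3 this is 480, so u decreases.
∂F/∂v = -3(v + 1)(v + 3); at v=-5 this is -24, so v increases.
u converges to its nearest critical value -1 (a local min of the u-part); v converges to -3. The iterate converges to (-1, -3).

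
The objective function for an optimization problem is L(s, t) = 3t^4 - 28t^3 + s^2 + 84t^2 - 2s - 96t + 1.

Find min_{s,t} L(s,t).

-64

L(s,t) separates as P(s) + Q(t) + 1, so its minimum is min P + min Q + 1.
P'(s) = 2s - 2 vanishes at s ∈ {1}; Q'(t) = 12(t - 4)(t - 2)(t - 1) vanishes at t ∈ {1, 2, 4}.
Local minima of P (where P''>0): P(1)=-1. Local minima of Q: Q(1)=-37, Q(4)=-64.
So the global minimum of L is P(1) + Q(4) + 1 = -1 − 64 + 1 = -64, attained at (1, 4).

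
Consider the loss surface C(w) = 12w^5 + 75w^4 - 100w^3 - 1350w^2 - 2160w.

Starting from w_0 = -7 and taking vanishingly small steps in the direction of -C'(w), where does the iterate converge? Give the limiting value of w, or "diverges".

C'(w) = 60(w - 3)(w + 1)(w + 3)(w + 4), so C'(-7) = 43200.
Gradient descent moves in the -C' direction, i.e. w is decreasing.
There is no critical point below w=-7, and C' keeps the same sign, so the iterate runs off to −∞.

diverges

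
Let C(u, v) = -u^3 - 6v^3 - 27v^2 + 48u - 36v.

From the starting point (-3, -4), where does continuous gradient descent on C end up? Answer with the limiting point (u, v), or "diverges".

C is separable, so gradient descent decouples: u follows -∂C/∂u, v follows -∂C/∂v.
∂C/∂u = -3(u - 4)(u + 4); at u=-3 this is 21, so u decreases.
∂C/∂v = -18(v + 1)(v + 2); at v=-4 this is -108, so v increases.
u converges to its nearest critical value -4 (a local min of the u-part); v converges to -2. The iterate converges to (-4, -2).

(-4, -2)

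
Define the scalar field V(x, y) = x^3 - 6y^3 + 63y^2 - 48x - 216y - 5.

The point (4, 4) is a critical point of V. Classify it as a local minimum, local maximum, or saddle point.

The mixed partial ∂²V/∂x∂y is 0, so the Hessian at any point is diag(V_xx, V_yy) = diag(6x, 18(-2y + 7)).
At (4, 4): H = diag(24, -18).
The eigenvalues have opposite signs, so H is indefinite: a saddle point.

saddle point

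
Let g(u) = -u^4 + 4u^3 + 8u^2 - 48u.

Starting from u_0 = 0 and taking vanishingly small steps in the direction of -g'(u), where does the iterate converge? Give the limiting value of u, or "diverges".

2

g'(u) = -4(u - 3)(u - 2)(u + 2), so g'(0) = -48.
Gradient descent moves in the -g' direction, i.e. u is increasing.
The nearest critical point in that direction is u = 2, where g'' = 16 > 0 (a local minimum). The iterate converges there.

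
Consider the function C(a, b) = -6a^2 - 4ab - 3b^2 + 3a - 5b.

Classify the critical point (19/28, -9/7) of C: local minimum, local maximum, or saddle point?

The Hessian of C is constant: H = [[-12, -4], [-4, -6]].
det(H) = (-12)·(-6) − (-4)² = 56.
det(H) > 0 and tr(H) = -18 < 0, so H is negative definite and the point is a local maximum.

local maximum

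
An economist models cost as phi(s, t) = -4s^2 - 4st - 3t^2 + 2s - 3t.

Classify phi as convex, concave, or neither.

phi is quadratic, so its Hessian is the constant matrix H = [[-8, -4], [-4, -6]].
det(H) = 32, tr(H) = -14.
det(H) > 0 and tr(H) < 0, so H is negative definite everywhere: concave.

concave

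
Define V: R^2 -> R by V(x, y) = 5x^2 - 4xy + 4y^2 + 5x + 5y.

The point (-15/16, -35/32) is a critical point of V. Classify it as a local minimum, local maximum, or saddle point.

The Hessian of V is constant: H = [[10, -4], [-4, 8]].
det(H) = 10·8 − (-4)² = 64.
det(H) > 0 and tr(H) = 18 > 0, so H is positive definite and the point is a local minimum.

local minimum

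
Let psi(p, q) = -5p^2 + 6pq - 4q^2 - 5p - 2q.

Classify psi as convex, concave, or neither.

psi is quadratic, so its Hessian is the constant matrix H = [[-10, 6], [6, -8]].
det(H) = 44, tr(H) = -18.
det(H) > 0 and tr(H) < 0, so H is negative definite everywhere: concave.

concave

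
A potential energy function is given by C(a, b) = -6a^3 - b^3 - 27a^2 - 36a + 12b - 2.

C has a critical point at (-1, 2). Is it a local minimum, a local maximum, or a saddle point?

The mixed partial ∂²C/∂a∂b is 0, so the Hessian at any point is diag(C_aa, C_bb) = diag(-18(2a + 3), -6b).
At (-1, 2): H = diag(-18, -12).
Both eigenvalues are negative, so H is negative definite: a local maximum.

local maximum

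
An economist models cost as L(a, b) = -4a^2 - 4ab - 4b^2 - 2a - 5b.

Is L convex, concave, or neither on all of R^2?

concave

L is quadratic, so its Hessian is the constant matrix H = [[-8, -4], [-4, -8]].
det(H) = 48, tr(H) = -16.
det(H) > 0 and tr(H) < 0, so H is negative definite everywhere: concave.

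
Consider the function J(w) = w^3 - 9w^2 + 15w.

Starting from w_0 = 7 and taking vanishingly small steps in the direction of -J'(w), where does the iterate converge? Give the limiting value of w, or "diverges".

J'(w) = 3(w - 5)(w - 1), so J'(7) = 36.
Gradient descent moves in the -J' direction, i.e. w is decreasing.
The nearest critical point in that direction is w = 5, where J'' = 12 > 0 (a local minimum). The iterate converges there.

5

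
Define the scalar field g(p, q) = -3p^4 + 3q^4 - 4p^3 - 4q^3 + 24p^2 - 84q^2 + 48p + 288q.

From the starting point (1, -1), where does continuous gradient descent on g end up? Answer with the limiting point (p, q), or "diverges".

g is separable, so gradient descent decouples: p follows -∂g/∂p, q follows -∂g/∂q.
∂g/∂p = -12(p - 2)(p + 1)(p + 2); at p=1 this is 72, so p decreases.
∂g/∂q = 12(q - 3)(q - 2)(q + 4); at q=-1 this is 432, so q decreases.
p converges to its nearest critical value -1 (a local min of the p-part); q converges to -4. The iterate converges to (-1, -4).

(-1, -4)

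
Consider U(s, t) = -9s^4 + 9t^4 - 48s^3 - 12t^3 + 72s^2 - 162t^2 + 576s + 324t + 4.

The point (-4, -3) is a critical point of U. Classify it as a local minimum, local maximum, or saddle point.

The mixed partial ∂²U/∂s∂t is 0, so the Hessian at any point is diag(U_ss, U_tt) = diag(36(-3s^2 - 8s + 4), 36(3t^2 - 2t - 9)).
At (-4, -3): H = diag(-432, 864).
The eigenvalues have opposite signs, so H is indefinite: a saddle point.

saddle point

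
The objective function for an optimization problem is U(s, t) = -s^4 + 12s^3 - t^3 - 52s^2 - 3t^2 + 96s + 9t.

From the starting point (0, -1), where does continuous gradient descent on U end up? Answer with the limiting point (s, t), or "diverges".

U is separable, so gradient descent decouples: s follows -∂U/∂s, t follows -∂U/∂t.
∂U/∂s = -4(s - 4)(s - 3)(s - 2); at s=0 this is 96, so s decreases.
∂U/∂t = -3(t - 1)(t + 3); at t=-1 this is 12, so t decreases.
The s-coordinate has no critical point in that direction and runs off to infinity.

diverges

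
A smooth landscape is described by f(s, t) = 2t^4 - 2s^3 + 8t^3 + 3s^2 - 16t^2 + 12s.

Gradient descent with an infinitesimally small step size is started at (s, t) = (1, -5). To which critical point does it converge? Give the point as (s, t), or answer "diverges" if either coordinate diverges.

(-1, -4)

f is separable, so gradient descent decouples: s follows -∂f/∂s, t follows -∂f/∂t.
∂f/∂s = -6(s - 2)(s + 1); at s=1 this is 12, so s decreases.
∂f/∂t = 8t(t - 1)(t + 4); at t=-5 this is -240, so t increases.
s converges to its nearest critical value -1 (a local min of the s-part); t converges to -4. The iterate converges to (-1, -4).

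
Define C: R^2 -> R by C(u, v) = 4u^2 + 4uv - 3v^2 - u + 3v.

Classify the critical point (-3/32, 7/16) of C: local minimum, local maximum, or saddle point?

saddle point

The Hessian of C is constant: H = [[8, 4], [4, -6]].
det(H) = 8·(-6) − 4² = -64.
Since det(H) < 0, H is indefinite and the critical point is a saddle point.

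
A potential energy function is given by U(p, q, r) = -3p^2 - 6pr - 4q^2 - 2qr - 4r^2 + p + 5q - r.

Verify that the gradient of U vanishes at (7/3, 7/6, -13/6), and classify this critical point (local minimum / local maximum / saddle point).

∇U = (-6p - 6r + 1, -8q - 2r + 5, -6p - 2q - 8r - 1); substituting (7/3, 7/6, -13/6) gives ∇U = (0, 0, 0), so (7/3, 7/6, -13/6) is indeed a critical point.
The Hessian is constant: H = [[-6, 0, -6], [0, -8, -2], [-6, -2, -8]].
Leading principal minors: Δ₁ = -6, Δ₂ = 48, Δ₃ = -72.
The minors alternate sign starting negative (−, +, −), so H is negative definite: a local maximum.

local maximum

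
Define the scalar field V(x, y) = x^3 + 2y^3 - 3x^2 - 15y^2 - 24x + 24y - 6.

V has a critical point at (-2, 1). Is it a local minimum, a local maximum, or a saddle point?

local maximum

The mixed partial ∂²V/∂x∂y is 0, so the Hessian at any point is diag(V_xx, V_yy) = diag(6(x - 1), 6(2y - 5)).
At (-2, 1): H = diag(-18, -18).
Both eigenvalues are negative, so H is negative definite: a local maximum.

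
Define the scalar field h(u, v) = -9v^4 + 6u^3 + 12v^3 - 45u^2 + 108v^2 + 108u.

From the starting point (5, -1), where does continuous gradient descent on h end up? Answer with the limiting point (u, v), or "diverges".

h is separable, so gradient descent decouples: u follows -∂h/∂u, v follows -∂h/∂v.
∂h/∂u = 18(u - 3)(u - 2); at u=5 this is 108, so u decreases.
∂h/∂v = -36v(v - 3)(v + 2); at v=-1 this is -144, so v increases.
u converges to its nearest critical value 3 (a local min of the u-part); v converges to 0. The iterate converges to (3, 0).

(3, 0)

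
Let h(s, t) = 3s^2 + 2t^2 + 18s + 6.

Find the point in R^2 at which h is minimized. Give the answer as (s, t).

h(s,t) separates as P(s) + Q(t) + 6, so its minimum is min P + min Q + 6.
P'(s) = 6s + 18 vanishes at s ∈ {-3}; Q'(t) = 4t vanishes at t ∈ {0}.
Local minima of P (where P''>0): P(-3)=-27. Local minima of Q: Q(0)=0.
So the global minimum of h is P(-3) + Q(0) + 6 = -27 + 0 + 6 = -21, attained at (-3, 0).

(-3, 0)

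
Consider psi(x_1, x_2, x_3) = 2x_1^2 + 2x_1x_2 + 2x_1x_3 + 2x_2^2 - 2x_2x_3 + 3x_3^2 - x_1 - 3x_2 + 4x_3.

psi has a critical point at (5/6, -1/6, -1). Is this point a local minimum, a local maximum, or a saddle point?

local minimum

The Hessian is constant: H = [[4, 2, 2], [2, 4, -2], [2, -2, 6]].
Leading principal minors: Δ₁ = 4, Δ₂ = 12, Δ₃ = 24.
All leading minors are positive, so H is positive definite: a local minimum.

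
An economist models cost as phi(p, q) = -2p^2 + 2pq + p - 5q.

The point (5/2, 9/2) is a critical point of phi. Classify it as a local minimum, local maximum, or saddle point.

The Hessian of phi is constant: H = [[-4, 2], [2, 0]].
det(H) = (-4)·0 − 2² = -4.
Since det(H) < 0, H is indefinite and the critical point is a saddle point.

saddle point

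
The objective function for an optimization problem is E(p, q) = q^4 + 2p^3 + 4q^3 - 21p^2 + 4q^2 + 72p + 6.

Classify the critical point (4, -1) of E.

saddle point

The mixed partial ∂²E/∂p∂q is 0, so the Hessian at any point is diag(E_pp, E_qq) = diag(6(2p - 7), 4(3q^2 + 6q + 2)).
At (4, -1): H = diag(6, -4).
The eigenvalues have opposite signs, so H is indefinite: a saddle point.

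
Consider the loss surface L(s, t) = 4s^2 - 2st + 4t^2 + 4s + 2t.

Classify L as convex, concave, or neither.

convex

L is quadratic, so its Hessian is the constant matrix H = [[8, -2], [-2, 8]].
det(H) = 60, tr(H) = 16.
det(H) > 0 and tr(H) > 0, so H is positive definite everywhere: convex.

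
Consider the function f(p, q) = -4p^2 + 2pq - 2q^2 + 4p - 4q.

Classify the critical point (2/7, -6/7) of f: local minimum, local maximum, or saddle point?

The Hessian of f is constant: H = [[-8, 2], [2, -4]].
det(H) = (-8)·(-4) − 2² = 28.
det(H) > 0 and tr(H) = -12 < 0, so H is negative definite and the point is a local maximum.

local maximum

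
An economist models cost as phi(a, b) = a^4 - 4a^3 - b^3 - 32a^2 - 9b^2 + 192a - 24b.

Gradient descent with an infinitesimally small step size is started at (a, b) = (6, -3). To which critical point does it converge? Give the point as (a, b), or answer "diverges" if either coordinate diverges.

(4, -4)

phi is separable, so gradient descent decouples: a follows -∂phi/∂a, b follows -∂phi/∂b.
∂phi/∂a = 4(a - 4)(a - 3)(a + 4); at a=6 this is 240, so a decreases.
∂phi/∂b = -3(b + 2)(b + 4); at b=-3 this is 3, so b decreases.
a converges to its nearest critical value 4 (a local min of the a-part); b converges to -4. The iterate converges to (4, -4).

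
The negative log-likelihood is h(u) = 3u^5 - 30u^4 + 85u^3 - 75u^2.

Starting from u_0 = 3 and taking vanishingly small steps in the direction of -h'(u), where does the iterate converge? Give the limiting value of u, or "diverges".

h'(u) = 15u(u - 5)(u - 2)(u - 1), so h'(3) = -180.
Gradient descent moves in the -h' direction, i.e. u is increasing.
The nearest critical point in that direction is u = 5, where h'' = 900 > 0 (a local minimum). The iterate converges there.

5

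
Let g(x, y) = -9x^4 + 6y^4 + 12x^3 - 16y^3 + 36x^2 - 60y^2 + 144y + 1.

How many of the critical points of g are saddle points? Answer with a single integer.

5

g separates as a function of x plus a function of y, so ∇g=0 decouples.
∂g/∂x = -36x(x - 2)(x + 1) = 0 at x ∈ {-1, 0, 2}; ∂g/∂y = 24(y - 3)(y - 1)(y + 2) = 0 at y ∈ {-2, 1, 3}.
The Hessian is diagonal: diag(g_xx, g_yy). Second derivatives: g_xx(-1)=-108, g_xx(0)=72, g_xx(2)=-216; g_yy(-2)=360, g_yy(1)=-144, g_yy(3)=240.
Saddle points occur where the two diagonal entries have opposite signs: (-1, -2), (-1, 3), (0, 1), (2, -2), (2, 3). Count: 5.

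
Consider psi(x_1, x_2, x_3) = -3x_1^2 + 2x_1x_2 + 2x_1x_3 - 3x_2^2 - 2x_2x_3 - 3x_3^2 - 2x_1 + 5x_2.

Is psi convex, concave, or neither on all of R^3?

concave

psi is quadratic, so its Hessian is the constant matrix H = [[-6, 2, 2], [2, -6, -2], [2, -2, -6]].
Leading principal minors: -6, 32, -160.
Signs alternate −, +, − ⇒ H ≺ 0 ⇒ concave.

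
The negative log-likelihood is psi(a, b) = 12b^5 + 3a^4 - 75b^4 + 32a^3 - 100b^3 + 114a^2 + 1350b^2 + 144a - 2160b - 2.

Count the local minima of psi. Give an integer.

4

psi separates as a function of a plus a function of b, so ∇psi=0 decouples.
∂psi/∂a = 12(a + 1)(a + 3)(a + 4) = 0 at a ∈ {-4, -3, -1}; ∂psi/∂b = 60(b - 4)(b - 3)(b - 1)(b + 3) = 0 at b ∈ {-3, 1, 3, 4}.
The Hessian is diagonal: diag(psi_aa, psi_bb). Second derivatives: psi_aa(-4)=36, psi_aa(-3)=-24, psi_aa(-1)=72; psi_bb(-3)=-10080, psi_bb(1)=1440, psi_bb(3)=-720, psi_bb(4)=1260.
Local minima occur where both diagonal entries positive: (-4, 1), (-4, 4), (-1, 1), (-1, 4). Count: 4.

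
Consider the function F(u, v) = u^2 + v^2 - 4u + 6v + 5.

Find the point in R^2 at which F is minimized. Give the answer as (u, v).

F(u,v) separates as P(u) + Q(v) + 5, so its minimum is min P + min Q + 5.
P'(u) = 2u - 4 vanishes at u ∈ {2}; Q'(v) = 2v + 6 vanishes at v ∈ {-3}.
Local minima of P (where P''>0): P(2)=-4. Local minima of Q: Q(-3)=-9.
So the global minimum of F is P(2) + Q(-3) + 5 = -4 − 9 + 5 = -8, attained at (2, -3).

(2, -3)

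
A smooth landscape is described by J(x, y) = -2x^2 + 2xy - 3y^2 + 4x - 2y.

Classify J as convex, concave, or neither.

J is quadratic, so its Hessian is the constant matrix H = [[-4, 2], [2, -6]].
det(H) = 20, tr(H) = -10.
det(H) > 0 and tr(H) < 0, so H is negative definite everywhere: concave.

concave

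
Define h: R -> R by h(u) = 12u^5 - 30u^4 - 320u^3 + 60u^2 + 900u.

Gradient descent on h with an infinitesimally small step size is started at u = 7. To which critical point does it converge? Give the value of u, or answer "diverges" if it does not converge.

5

h'(u) = 60(u - 5)(u - 1)(u + 1)(u + 3), so h'(7) = 57600.
Gradient descent moves in the -h' direction, i.e. u is decreasing.
The nearest critical point in that direction is u = 5, where h'' = 11520 > 0 (a local minimum). The iterate converges there.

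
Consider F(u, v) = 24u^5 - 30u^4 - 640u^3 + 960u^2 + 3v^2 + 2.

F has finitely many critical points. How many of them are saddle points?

F separates as a function of u plus a function of v, so ∇F=0 decouples.
∂F/∂u = 120u(u - 4)(u - 1)(u + 4) = 0 at u ∈ {-4, 0, 1, 4}; ∂F/∂v = 6v = 0 at v ∈ {0}.
The Hessian is diagonal: diag(F_uu, F_vv). Second derivatives: F_uu(-4)=-19200, F_uu(0)=1920, F_uu(1)=-1800, F_uu(4)=11520; F_vv(0)=6.
Saddle points occur where the two diagonal entries have opposite signs: (-4, 0), (1, 0). Count: 2.

2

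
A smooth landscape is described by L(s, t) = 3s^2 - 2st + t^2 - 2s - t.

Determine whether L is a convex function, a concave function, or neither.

convex

L is quadratic, so its Hessian is the constant matrix H = [[6, -2], [-2, 2]].
det(H) = 8, tr(H) = 8.
det(H) > 0 and tr(H) > 0, so H is positive definite everywhere: convex.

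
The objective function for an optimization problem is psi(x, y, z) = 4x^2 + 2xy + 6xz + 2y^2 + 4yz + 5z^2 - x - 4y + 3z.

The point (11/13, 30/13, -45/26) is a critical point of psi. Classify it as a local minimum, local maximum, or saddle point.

The Hessian is constant: H = [[8, 2, 6], [2, 4, 4], [6, 4, 10]].
Leading principal minors: Δ₁ = 8, Δ₂ = 28, Δ₃ = 104.
All leading minors are positive, so H is positive definite: a local minimum.

local minimum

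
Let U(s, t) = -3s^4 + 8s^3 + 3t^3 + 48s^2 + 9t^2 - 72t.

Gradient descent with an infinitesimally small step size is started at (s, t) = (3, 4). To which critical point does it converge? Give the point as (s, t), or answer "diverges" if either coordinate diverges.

(0, 2)

U is separable, so gradient descent decouples: s follows -∂U/∂s, t follows -∂U/∂t.
∂U/∂s = -12s(s - 4)(s + 2); at s=3 this is 180, so s decreases.
∂U/∂t = 9(t - 2)(t + 4); at t=4 this is 144, so t decreases.
s converges to its nearest critical value 0 (a local min of the s-part); t converges to 2. The iterate converges to (0, 2).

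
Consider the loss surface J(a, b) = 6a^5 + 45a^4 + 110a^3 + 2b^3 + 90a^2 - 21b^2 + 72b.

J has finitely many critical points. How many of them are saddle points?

4

J separates as a function of a plus a function of b, so ∇J=0 decouples.
∂J/∂a = 30a(a + 1)(a + 2)(a + 3) = 0 at a ∈ {-3, -2, -1, 0}; ∂J/∂b = 6(b - 4)(b - 3) = 0 at b ∈ {3, 4}.
The Hessian is diagonal: diag(J_aa, J_bb). Second derivatives: J_aa(-3)=-180, J_aa(-2)=60, J_aa(-1)=-60, J_aa(0)=180; J_bb(3)=-6, J_bb(4)=6.
Saddle points occur where the two diagonal entries have opposite signs: (-3, 4), (-2, 3), (-1, 4), (0, 3). Count: 4.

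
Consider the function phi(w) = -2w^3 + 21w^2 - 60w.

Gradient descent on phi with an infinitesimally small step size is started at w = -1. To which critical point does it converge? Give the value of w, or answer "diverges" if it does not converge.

phi'(w) = -6(w - 5)(w - 2), so phi'(-1) = -108.
Gradient descent moves in the -phi' direction, i.e. w is increasing.
The nearest critical point in that direction is w = 2, where phi'' = 18 > 0 (a local minimum). The iterate converges there.

2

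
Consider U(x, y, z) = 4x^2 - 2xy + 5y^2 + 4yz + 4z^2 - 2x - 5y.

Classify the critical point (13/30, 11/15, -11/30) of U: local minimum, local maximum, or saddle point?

The Hessian is constant: H = [[8, -2, 0], [-2, 10, 4], [0, 4, 8]].
Leading principal minors: Δ₁ = 8, Δ₂ = 76, Δ₃ = 480.
All leading minors are positive, so H is positive definite: a local minimum.

local minimum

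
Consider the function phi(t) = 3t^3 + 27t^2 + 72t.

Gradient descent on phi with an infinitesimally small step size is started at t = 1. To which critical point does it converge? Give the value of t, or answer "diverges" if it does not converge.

phi'(t) = 9(t + 2)(t + 4), so phi'(1) = 135.
Gradient descent moves in the -phi' direction, i.e. t is decreasing.
The nearest critical point in that direction is t = -2, where phi'' = 18 > 0 (a local minimum). The iterate converges there.

-2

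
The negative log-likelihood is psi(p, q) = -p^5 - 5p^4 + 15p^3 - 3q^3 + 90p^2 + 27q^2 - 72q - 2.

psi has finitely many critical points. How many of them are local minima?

psi separates as a function of p plus a function of q, so ∇psi=0 decouples.
∂psi/∂p = -5p(p - 3)(p + 3)(p + 4) = 0 at p ∈ {-4, -3, 0, 3}; ∂psi/∂q = -9(q - 4)(q - 2) = 0 at q ∈ {2, 4}.
The Hessian is diagonal: diag(psi_pp, psi_qq). Second derivatives: psi_pp(-4)=140, psi_pp(-3)=-90, psi_pp(0)=180, psi_pp(3)=-630; psi_qq(2)=18, psi_qq(4)=-18.
Local minima occur where both diagonal entries positive: (-4, 2), (0, 2). Count: 2.

2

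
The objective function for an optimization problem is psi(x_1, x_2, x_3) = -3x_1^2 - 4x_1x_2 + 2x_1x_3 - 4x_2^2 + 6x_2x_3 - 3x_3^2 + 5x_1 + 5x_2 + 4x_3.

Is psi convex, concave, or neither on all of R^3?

concave

psi is quadratic, so its Hessian is the constant matrix H = [[-6, -4, 2], [-4, -8, 6], [2, 6, -6]].
Leading principal minors: -6, 32, -40.
Signs alternate −, +, − ⇒ H ≺ 0 ⇒ concave.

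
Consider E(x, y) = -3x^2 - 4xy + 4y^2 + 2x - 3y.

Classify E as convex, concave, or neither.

E is quadratic, so its Hessian is the constant matrix H = [[-6, -4], [-4, 8]].
det(H) = -64, tr(H) = 2.
det(H) < 0, so H is indefinite: neither convex nor concave.

neither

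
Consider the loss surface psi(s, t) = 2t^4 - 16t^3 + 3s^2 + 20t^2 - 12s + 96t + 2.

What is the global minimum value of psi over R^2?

-68

psi(s,t) separates as P(s) + Q(t) + 2, so its minimum is min P + min Q + 2.
P'(s) = 6s - 12 vanishes at s ∈ {2}; Q'(t) = 8(t - 4)(t - 3)(t + 1) vanishes at t ∈ {-1, 3, 4}.
Local minima of P (where P''>0): P(2)=-12. Local minima of Q: Q(-1)=-58, Q(4)=192.
So the global minimum of psi is P(2) + Q(-1) + 2 = -12 − 58 + 2 = -68, attained at (2, -1).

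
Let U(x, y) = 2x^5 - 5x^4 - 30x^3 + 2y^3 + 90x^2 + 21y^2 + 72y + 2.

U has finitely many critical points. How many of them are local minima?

2

U separates as a function of x plus a function of y, so ∇U=0 decouples.
∂U/∂x = 10x(x - 3)(x - 2)(x + 3) = 0 at x ∈ {-3, 0, 2, 3}; ∂U/∂y = 6(y + 3)(y + 4) = 0 at y ∈ {-4, -3}.
The Hessian is diagonal: diag(U_xx, U_yy). Second derivatives: U_xx(-3)=-900, U_xx(0)=180, U_xx(2)=-100, U_xx(3)=180; U_yy(-4)=-6, U_yy(-3)=6.
Local minima occur where both diagonal entries positive: (0, -3), (3, -3). Count: 2.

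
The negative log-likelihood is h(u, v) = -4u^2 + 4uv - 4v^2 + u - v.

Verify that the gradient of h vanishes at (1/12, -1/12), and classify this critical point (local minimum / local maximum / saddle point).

∇h = (-8u + 4v + 1, 4u - 8v - 1); substituting (1/12, -1/12) gives ∇h = (0, 0), so (1/12, -1/12) is indeed a critical point.
The Hessian of h is constant: H = [[-8, 4], [4, -8]].
det(H) = (-8)·(-8) − 4² = 48.
det(H) > 0 and tr(H) = -16 < 0, so H is negative definite and the point is a local maximum.

local maximum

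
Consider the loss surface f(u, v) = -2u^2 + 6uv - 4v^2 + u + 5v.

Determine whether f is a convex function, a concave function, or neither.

neither

f is quadratic, so its Hessian is the constant matrix H = [[-4, 6], [6, -8]].
det(H) = -4, tr(H) = -12.
det(H) < 0, so H is indefinite: neither convex nor concave.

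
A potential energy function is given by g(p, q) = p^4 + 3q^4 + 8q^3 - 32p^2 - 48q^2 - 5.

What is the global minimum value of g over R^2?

-773

g(p,q) separates as A(p) + B(q) − 5, so its minimum is min A + min B − 5.
A'(p) = 4p(p - 4)(p + 4) vanishes at p ∈ {-4, 0, 4}; B'(q) = 12q(q - 2)(q + 4) vanishes at q ∈ {-4, 0, 2}.
Local minima of A (where A''>0): A(-4)=-256, A(4)=-256. Local minima of B: B(-4)=-512, B(2)=-80.
So the global minimum of g is A(-4) + B(-4) − 5 = -256 − 512 − 5 = -773, attained at (-4, -4).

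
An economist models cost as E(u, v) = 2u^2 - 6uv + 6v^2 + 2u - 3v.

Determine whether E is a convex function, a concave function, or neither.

E is quadratic, so its Hessian is the constant matrix H = [[4, -6], [-6, 12]].
det(H) = 12, tr(H) = 16.
det(H) > 0 and tr(H) > 0, so H is positive definite everywhere: convex.

convex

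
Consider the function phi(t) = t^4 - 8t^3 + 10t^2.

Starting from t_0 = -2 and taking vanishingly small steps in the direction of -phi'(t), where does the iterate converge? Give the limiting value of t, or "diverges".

0

phi'(t) = 4t(t - 5)(t - 1), so phi'(-2) = -168.
Gradient descent moves in the -phi' direction, i.e. t is increasing.
The nearest critical point in that direction is t = 0, where phi'' = 20 > 0 (a local minimum). The iterate converges there.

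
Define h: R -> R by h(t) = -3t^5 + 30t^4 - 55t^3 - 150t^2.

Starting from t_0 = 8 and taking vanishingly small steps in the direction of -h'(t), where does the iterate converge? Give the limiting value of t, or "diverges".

diverges

h'(t) = -15t(t - 5)(t - 4)(t + 1), so h'(8) = -12960.
Gradient descent moves in the -h' direction, i.e. t is increasing.
There is no critical point above t=8, and h' keeps the same sign, so the iterate runs off to +∞.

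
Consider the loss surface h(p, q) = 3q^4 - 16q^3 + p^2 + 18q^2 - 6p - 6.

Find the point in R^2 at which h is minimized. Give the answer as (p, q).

h(p,q) separates as A(p) + B(q) − 6, so its minimum is min A + min B − 6.
A'(p) = 2p - 6 vanishes at p ∈ {3}; B'(q) = 12q(q - 3)(q - 1) vanishes at q ∈ {0, 1, 3}.
Local minima of A (where A''>0): A(3)=-9. Local minima of B: B(0)=0, B(3)=-27.
So the global minimum of h is A(3) + B(3) − 6 = -9 − 27 − 6 = -42, attained at (3, 3).

(3, 3)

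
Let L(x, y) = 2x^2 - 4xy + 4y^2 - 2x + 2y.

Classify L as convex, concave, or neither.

L is quadratic, so its Hessian is the constant matrix H = [[4, -4], [-4, 8]].
det(H) = 16, tr(H) = 12.
det(H) > 0 and tr(H) > 0, so H is positive definite everywhere: convex.

convex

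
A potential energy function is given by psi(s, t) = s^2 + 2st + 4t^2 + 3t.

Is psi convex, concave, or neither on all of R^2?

psi is quadratic, so its Hessian is the constant matrix H = [[2, 2], [2, 8]].
det(H) = 12, tr(H) = 10.
det(H) > 0 and tr(H) > 0, so H is positive definite everywhere: convex.

convex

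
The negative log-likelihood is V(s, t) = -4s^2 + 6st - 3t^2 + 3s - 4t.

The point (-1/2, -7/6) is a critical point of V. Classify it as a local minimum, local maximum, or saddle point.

local maximum

The Hessian of V is constant: H = [[-8, 6], [6, -6]].
det(H) = (-8)·(-6) − 6² = 12.
det(H) > 0 and tr(H) = -14 < 0, so H is negative definite and the point is a local maximum.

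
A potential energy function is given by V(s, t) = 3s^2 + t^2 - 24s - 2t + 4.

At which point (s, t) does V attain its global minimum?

(4, 1)

V(s,t) separates as P(s) + Q(t) + 4, so its minimum is min P + min Q + 4.
P'(s) = 6s - 24 vanishes at s ∈ {4}; Q'(t) = 2(t - 1) vanishes at t ∈ {1}.
Local minima of P (where P''>0): P(4)=-48. Local minima of Q: Q(1)=-1.
So the global minimum of V is P(4) + Q(1) + 4 = -48 − 1 + 4 = -45, attained at (4, 1).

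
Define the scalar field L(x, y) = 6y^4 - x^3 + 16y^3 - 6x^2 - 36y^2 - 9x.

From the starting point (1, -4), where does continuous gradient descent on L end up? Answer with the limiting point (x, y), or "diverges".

L is separable, so gradient descent decouples: x follows -∂L/∂x, y follows -∂L/∂y.
∂L/∂x = -3(x + 1)(x + 3); at x=1 this is -24, so x increases.
∂L/∂y = 24y(y - 1)(y + 3); at y=-4 this is -480, so y increases.
The x-coordinate has no critical point in that direction and runs off to infinity.

diverges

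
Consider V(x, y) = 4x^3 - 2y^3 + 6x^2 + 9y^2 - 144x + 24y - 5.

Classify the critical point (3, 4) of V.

saddle point

The mixed partial ∂²V/∂x∂y is 0, so the Hessian at any point is diag(V_xx, V_yy) = diag(12(2x + 1), 6(-2y + 3)).
At (3, 4): H = diag(84, -30).
The eigenvalues have opposite signs, so H is indefinite: a saddle point.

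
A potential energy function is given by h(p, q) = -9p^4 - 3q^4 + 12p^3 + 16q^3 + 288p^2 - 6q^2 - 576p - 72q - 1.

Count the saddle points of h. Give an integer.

h separates as a function of p plus a function of q, so ∇h=0 decouples.
∂h/∂p = -36(p - 4)(p - 1)(p + 4) = 0 at p ∈ {-4, 1, 4}; ∂h/∂q = -12(q - 3)(q - 2)(q + 1) = 0 at q ∈ {-1, 2, 3}.
The Hessian is diagonal: diag(h_pp, h_qq). Second derivatives: h_pp(-4)=-1440, h_pp(1)=540, h_pp(4)=-864; h_qq(-1)=-144, h_qq(2)=36, h_qq(3)=-48.
Saddle points occur where the two diagonal entries have opposite signs: (-4, 2), (1, -1), (1, 3), (4, 2). Count: 4.

4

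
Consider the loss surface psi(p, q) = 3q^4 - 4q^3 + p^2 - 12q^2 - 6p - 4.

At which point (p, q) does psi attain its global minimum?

psi(p,q) separates as A(p) + B(q) − 4, so its minimum is min A + min B − 4.
A'(p) = 2p - 6 vanishes at p ∈ {3}; B'(q) = 12q(q - 2)(q + 1) vanishes at q ∈ {-1, 0, 2}.
Local minima of A (where A''>0): A(3)=-9. Local minima of B: B(-1)=-5, B(2)=-32.
So the global minimum of psi is A(3) + B(2) − 4 = -9 − 32 − 4 = -45, attained at (3, 2).

(3, 2)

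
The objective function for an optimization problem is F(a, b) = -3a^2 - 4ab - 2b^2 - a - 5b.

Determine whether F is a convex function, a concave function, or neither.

F is quadratic, so its Hessian is the constant matrix H = [[-6, -4], [-4, -4]].
det(H) = 8, tr(H) = -10.
det(H) > 0 and tr(H) < 0, so H is negative definite everywhere: concave.

concave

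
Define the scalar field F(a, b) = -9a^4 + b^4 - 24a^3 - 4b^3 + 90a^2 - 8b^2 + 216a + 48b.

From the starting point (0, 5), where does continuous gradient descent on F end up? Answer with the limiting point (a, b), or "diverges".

F is separable, so gradient descent decouples: a follows -∂F/∂a, b follows -∂F/∂b.
∂F/∂a = -36(a - 2)(a + 1)(a + 3); at a=0 this is 216, so a decreases.
∂F/∂b = 4(b - 3)(b - 2)(b + 2); at b=5 this is 168, so b decreases.
a converges to its nearest critical value -1 (a local min of the a-part); b converges to 3. The iterate converges to (-1, 3).

(-1, 3)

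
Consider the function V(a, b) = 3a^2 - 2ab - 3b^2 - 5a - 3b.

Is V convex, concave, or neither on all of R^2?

V is quadratic, so its Hessian is the constant matrix H = [[6, -2], [-2, -6]].
det(H) = -40, tr(H) = 0.
det(H) < 0, so H is indefinite: neither convex nor concave.

neither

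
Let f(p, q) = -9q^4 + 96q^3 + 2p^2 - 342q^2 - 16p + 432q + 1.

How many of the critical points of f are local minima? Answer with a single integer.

1

f separates as a function of p plus a function of q, so ∇f=0 decouples.
∂f/∂p = 4(p - 4) = 0 at p ∈ {4}; ∂f/∂q = -36(q - 4)(q - 3)(q - 1) = 0 at q ∈ {1, 3, 4}.
The Hessian is diagonal: diag(f_pp, f_qq). Second derivatives: f_pp(4)=4; f_qq(1)=-216, f_qq(3)=72, f_qq(4)=-108.
Local minima occur where both diagonal entries positive: (4, 3). Count: 1.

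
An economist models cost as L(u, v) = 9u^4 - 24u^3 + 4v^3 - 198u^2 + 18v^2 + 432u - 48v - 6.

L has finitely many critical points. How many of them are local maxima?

1

L separates as a function of u plus a function of v, so ∇L=0 decouples.
∂L/∂u = 36(u - 4)(u - 1)(u + 3) = 0 at u ∈ {-3, 1, 4}; ∂L/∂v = 12(v - 1)(v + 4) = 0 at v ∈ {-4, 1}.
The Hessian is diagonal: diag(L_uu, L_vv). Second derivatives: L_uu(-3)=1008, L_uu(1)=-432, L_uu(4)=756; L_vv(-4)=-60, L_vv(1)=60.
Local maxima occur where both diagonal entries negative: (1, -4). Count: 1.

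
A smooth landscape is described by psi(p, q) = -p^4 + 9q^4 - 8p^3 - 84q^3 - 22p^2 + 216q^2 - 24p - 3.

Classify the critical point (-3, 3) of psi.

local maximum

The mixed partial ∂²psi/∂p∂q is 0, so the Hessian at any point is diag(psi_pp, psi_qq) = diag(-4(3p^2 + 12p + 11), 36(3q^2 - 14q + 12)).
At (-3, 3): H = diag(-8, -108).
Both eigenvalues are negative, so H is negative definite: a local maximum.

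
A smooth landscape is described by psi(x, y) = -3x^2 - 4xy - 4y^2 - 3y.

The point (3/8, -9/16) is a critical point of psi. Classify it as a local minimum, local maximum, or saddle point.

The Hessian of psi is constant: H = [[-6, -4], [-4, -8]].
det(H) = (-6)·(-8) − (-4)² = 32.
det(H) > 0 and tr(H) = -14 < 0, so H is negative definite and the point is a local maximum.

local maximum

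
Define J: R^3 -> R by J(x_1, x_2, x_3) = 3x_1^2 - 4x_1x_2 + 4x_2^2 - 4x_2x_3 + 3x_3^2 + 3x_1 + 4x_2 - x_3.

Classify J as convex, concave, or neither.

convex

J is quadratic, so its Hessian is the constant matrix H = [[6, -4, 0], [-4, 8, -4], [0, -4, 6]].
Leading principal minors: 6, 32, 96.
All positive ⇒ H ≻ 0 ⇒ convex.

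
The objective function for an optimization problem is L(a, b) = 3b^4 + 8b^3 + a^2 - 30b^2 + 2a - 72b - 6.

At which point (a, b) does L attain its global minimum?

L(a,b) separates as P(a) + Q(b) − 6, so its minimum is min P + min Q − 6.
P'(a) = 2a + 2 vanishes at a ∈ {-1}; Q'(b) = 12(b - 2)(b + 1)(b + 3) vanishes at b ∈ {-3, -1, 2}.
Local minima of P (where P''>0): P(-1)=-1. Local minima of Q: Q(-3)=-27, Q(2)=-152.
So the global minimum of L is P(-1) + Q(2) − 6 = -1 − 152 − 6 = -159, attained at (-1, 2).

(-1, 2)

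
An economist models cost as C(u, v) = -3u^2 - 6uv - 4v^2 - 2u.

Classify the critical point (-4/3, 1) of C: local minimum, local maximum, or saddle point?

local maximum

The Hessian of C is constant: H = [[-6, -6], [-6, -8]].
det(H) = (-6)·(-8) − (-6)² = 12.
det(H) > 0 and tr(H) = -14 < 0, so H is negative definite and the point is a local maximum.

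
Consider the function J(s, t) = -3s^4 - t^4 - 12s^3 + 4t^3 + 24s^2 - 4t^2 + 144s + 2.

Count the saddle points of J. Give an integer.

J separates as a function of s plus a function of t, so ∇J=0 decouples.
∂J/∂s = -12(s - 2)(s + 2)(s + 3) = 0 at s ∈ {-3, -2, 2}; ∂J/∂t = -4t(t - 2)(t - 1) = 0 at t ∈ {0, 1, 2}.
The Hessian is diagonal: diag(J_ss, J_tt). Second derivatives: J_ss(-3)=-60, J_ss(-2)=48, J_ss(2)=-240; J_tt(0)=-8, J_tt(1)=4, J_tt(2)=-8.
Saddle points occur where the two diagonal entries have opposite signs: (-3, 1), (-2, 0), (-2, 2), (2, 1). Count: 4.

4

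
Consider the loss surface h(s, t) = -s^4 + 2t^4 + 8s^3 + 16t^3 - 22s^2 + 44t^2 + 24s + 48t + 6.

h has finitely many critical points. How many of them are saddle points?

5

h separates as a function of s plus a function of t, so ∇h=0 decouples.
∂h/∂s = -4(s - 3)(s - 2)(s - 1) = 0 at s ∈ {1, 2, 3}; ∂h/∂t = 8(t + 1)(t + 2)(t + 3) = 0 at t ∈ {-3, -2, -1}.
The Hessian is diagonal: diag(h_ss, h_tt). Second derivatives: h_ss(1)=-8, h_ss(2)=4, h_ss(3)=-8; h_tt(-3)=16, h_tt(-2)=-8, h_tt(-1)=16.
Saddle points occur where the two diagonal entries have opposite signs: (1, -3), (1, -1), (2, -2), (3, -3), (3, -1). Count: 5.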